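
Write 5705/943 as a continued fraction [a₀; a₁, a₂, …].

[6; 20, 15, 1, 2]

Run the Euclidean algorithm, recording each quotient:
⌊5705/943⌋ = 6, remainder 47
⌊943/47⌋ = 20, remainder 3
⌊47/3⌋ = 15, remainder 2
⌊3/2⌋ = 1, remainder 1
⌊2/1⌋ = 2, remainder 0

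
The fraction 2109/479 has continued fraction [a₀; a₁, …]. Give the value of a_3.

Apply division with remainder until the remainder is 0:
2109 = 4·479 + 193, so a_0 = 4
479 = 2·193 + 93, so a_1 = 2
193 = 2·93 + 7, so a_2 = 2
93 = 13·7 + 2, so a_3 = 13

13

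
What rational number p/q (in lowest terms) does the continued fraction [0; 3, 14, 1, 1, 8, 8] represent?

2005/6153

Compute successive convergents:
a_0 = 0: 0/1
a_1 = 3: 1/3
a_2 = 14: 14/43
a_3 = 1: 15/46
a_4 = 1: 29/89
a_5 = 8: 247/758
a_6 = 8: 2005/6153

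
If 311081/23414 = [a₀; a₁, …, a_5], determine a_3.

Repeatedly divide and take the remainder:
311081 ÷ 23414 → quotient 13, remainder 6699
23414 ÷ 6699 → quotient 3, remainder 3317
6699 ÷ 3317 → quotient 2, remainder 65
3317 ÷ 65 → quotient 51, remainder 2

51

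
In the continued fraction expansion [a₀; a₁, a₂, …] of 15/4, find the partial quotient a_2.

Apply division with remainder until the remainder is 0:
⌊15/4⌋ = 3, remainder 3
⌊4/3⌋ = 1, remainder 1
⌊3/1⌋ = 3, remainder 0

3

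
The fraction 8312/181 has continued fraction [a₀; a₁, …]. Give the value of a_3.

1

Repeatedly divide and take the remainder:
8312 = 45·181 + 167, so a_0 = 45
181 = 1·167 + 14, so a_1 = 1
167 = 11·14 + 13, so a_2 = 11
14 = 1·13 + 1, so a_3 = 1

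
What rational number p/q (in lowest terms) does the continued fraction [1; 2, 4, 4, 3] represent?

Start with 3.
4 + 1/(3/1) = 4 + 1/3 = 13/3
4 + 1/(13/3) = 4 + 3/13 = 55/13
2 + 1/(55/13) = 2 + 13/55 = 123/55
1 + 1/(123/55) = 1 + 55/123 = 178/123

178/123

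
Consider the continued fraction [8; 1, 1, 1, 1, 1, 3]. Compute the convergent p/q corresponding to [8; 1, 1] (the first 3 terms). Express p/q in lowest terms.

17/2

Use the convergent recurrence hₖ = aₖ·hₖ₋₁ + hₖ₋₂ (and likewise for the denominators kₖ):
a_0 = 8: 8/1
a_1 = 1: 9/1
a_2 = 1: 17/2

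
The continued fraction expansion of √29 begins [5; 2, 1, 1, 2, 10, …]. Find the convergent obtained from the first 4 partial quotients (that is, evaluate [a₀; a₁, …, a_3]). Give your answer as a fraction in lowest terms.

a_0 = 5: 5/1
a_1 = 2: 11/2
a_2 = 1: 16/3
a_3 = 1: 27/5

27/5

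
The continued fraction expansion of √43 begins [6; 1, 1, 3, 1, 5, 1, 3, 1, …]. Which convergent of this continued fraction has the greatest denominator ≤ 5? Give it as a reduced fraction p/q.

a_0 = 6: 6/1  (≤ bound)
a_1 = 1: 7/1  (≤ bound)
a_2 = 1: 13/2  (≤ bound)
a_3 = 3: 46/7  (> 5, stop)

13/2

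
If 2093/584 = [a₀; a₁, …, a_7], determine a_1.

2093 ÷ 584 → quotient 3, remainder 341
584 ÷ 341 → quotient 1, remainder 243

1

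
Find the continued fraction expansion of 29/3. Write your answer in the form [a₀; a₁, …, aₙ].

[9; 1, 2]

⌊29/3⌋ = 9, remainder 2
⌊3/2⌋ = 1, remainder 1
⌊2/1⌋ = 2, remainder 0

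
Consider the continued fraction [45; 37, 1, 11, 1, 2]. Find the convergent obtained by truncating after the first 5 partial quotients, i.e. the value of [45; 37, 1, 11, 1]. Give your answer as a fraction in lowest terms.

22198/493

Start with 1.
11 + 1/(1/1) = 11 + 1/1 = 12/1
1 + 1/(12/1) = 1 + 1/12 = 13/12
37 + 1/(13/12) = 37 + 12/13 = 493/13
45 + 1/(493/13) = 45 + 13/493 = 22198/493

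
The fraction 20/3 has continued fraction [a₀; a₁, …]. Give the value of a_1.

20 = 6·3 + 2, so a_0 = 6
3 = 1·2 + 1, so a_1 = 1

1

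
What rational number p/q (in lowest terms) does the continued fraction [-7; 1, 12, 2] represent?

Start with 2.
12 + 1/(2/1) = 12 + 1/2 = 25/2
1 + 1/(25/2) = 1 + 2/25 = 27/25
-7 + 1/(27/25) = -7 + 25/27 = -164/27

-164/27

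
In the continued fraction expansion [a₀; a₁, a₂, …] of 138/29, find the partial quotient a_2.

3

Run the Euclidean algorithm, recording each quotient:
138 ÷ 29 → quotient 4, remainder 22
29 ÷ 22 → quotient 1, remainder 7
22 ÷ 7 → quotient 3, remainder 1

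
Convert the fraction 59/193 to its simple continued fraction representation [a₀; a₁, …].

[0; 3, 3, 1, 2, 5]

59 = 0·193 + 59, so a_0 = 0
193 = 3·59 + 16, so a_1 = 3
59 = 3·16 + 11, so a_2 = 3
16 = 1·11 + 5, so a_3 = 1
11 = 2·5 + 1, so a_4 = 2
5 = 5·1 + 0, so a_5 = 5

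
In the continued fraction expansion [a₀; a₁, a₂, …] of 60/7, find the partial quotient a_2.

60 = 8·7 + 4, so a_0 = 8
7 = 1·4 + 3, so a_1 = 1
4 = 1·3 + 1, so a_2 = 1

1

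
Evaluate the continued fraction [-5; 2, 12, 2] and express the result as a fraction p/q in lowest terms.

Start with 2.
12 + 1/(2/1) = 12 + 1/2 = 25/2
2 + 1/(25/2) = 2 + 2/25 = 52/25
-5 + 1/(52/25) = -5 + 25/52 = -235/52

-235/52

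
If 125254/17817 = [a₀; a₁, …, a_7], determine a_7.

3

Apply division with remainder until the remainder is 0:
125254 = 7·17817 + 535, so a_0 = 7
17817 = 33·535 + 162, so a_1 = 33
535 = 3·162 + 49, so a_2 = 3
162 = 3·49 + 15, so a_3 = 3
49 = 3·15 + 4, so a_4 = 3
15 = 3·4 + 3, so a_5 = 3
4 = 1·3 + 1, so a_6 = 1
3 = 3·1 + 0, so a_7 = 3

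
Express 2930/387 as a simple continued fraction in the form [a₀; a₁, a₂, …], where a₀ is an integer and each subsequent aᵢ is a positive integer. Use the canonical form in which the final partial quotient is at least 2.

2930 ÷ 387 → quotient 7, remainder 221
387 ÷ 221 → quotient 1, remainder 166
221 ÷ 166 → quotient 1, remainder 55
166 ÷ 55 → quotient 3, remainder 1
55 ÷ 1 → quotient 55, remainder 0

[7; 1, 1, 3, 55]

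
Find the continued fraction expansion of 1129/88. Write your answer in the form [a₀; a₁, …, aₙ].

[12; 1, 4, 1, 6, 2]

1129 = 12·88 + 73, so a_0 = 12
88 = 1·73 + 15, so a_1 = 1
73 = 4·15 + 13, so a_2 = 4
15 = 1·13 + 2, so a_3 = 1
13 = 6·2 + 1, so a_4 = 6
2 = 2·1 + 0, so a_5 = 2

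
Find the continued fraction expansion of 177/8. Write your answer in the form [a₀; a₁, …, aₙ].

[22; 8]

177 = 22·8 + 1, so a_0 = 22
8 = 8·1 + 0, so a_1 = 8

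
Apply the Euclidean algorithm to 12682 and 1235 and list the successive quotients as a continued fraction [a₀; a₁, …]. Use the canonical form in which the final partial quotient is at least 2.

Apply division with remainder until the remainder is 0:
12682 = 10·1235 + 332, so a_0 = 10
1235 = 3·332 + 239, so a_1 = 3
332 = 1·239 + 93, so a_2 = 1
239 = 2·93 + 53, so a_3 = 2
93 = 1·53 + 40, so a_4 = 1
53 = 1·40 + 13, so a_5 = 1
40 = 3·13 + 1, so a_6 = 3
13 = 13·1 + 0, so a_7 = 13

[10; 3, 1, 2, 1, 1, 3, 13]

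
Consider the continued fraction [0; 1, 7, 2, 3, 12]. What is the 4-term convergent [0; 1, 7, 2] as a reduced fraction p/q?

a_0 = 0: 0/1
a_1 = 1: 1/1
a_2 = 7: 7/8
a_3 = 2: 15/17

15/17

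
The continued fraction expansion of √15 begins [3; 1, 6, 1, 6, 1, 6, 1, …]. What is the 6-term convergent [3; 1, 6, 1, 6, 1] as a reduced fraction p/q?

244/63

Collapse the nested fraction from the inside out:
Start with 1.
6 + 1/(1/1) = 6 + 1/1 = 7/1
1 + 1/(7/1) = 1 + 1/7 = 8/7
6 + 1/(8/7) = 6 + 7/8 = 55/8
1 + 1/(55/8) = 1 + 8/55 = 63/55
3 + 1/(63/55) = 3 + 55/63 = 244/63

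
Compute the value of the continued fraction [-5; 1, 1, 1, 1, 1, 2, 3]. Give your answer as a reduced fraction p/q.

-311/71

a_0 = -5: -5/1
a_1 = 1: -4/1
a_2 = 1: -9/2
a_3 = 1: -13/3
a_4 = 1: -22/5
a_5 = 1: -35/8
a_6 = 2: -92/21
a_7 = 3: -311/71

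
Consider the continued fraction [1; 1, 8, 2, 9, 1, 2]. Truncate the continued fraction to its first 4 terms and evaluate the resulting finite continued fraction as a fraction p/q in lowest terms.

Work from the innermost term outward:
Start with 2.
8 + 1/(2/1) = 8 + 1/2 = 17/2
1 + 1/(17/2) = 1 + 2/17 = 19/17
1 + 1/(19/17) = 1 + 17/19 = 36/19

36/19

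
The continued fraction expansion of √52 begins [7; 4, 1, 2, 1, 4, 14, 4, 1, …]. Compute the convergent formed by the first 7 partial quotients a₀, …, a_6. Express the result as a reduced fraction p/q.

Start with 14.
4 + 1/(14/1) = 4 + 1/14 = 57/14
1 + 1/(57/14) = 1 + 14/57 = 71/57
2 + 1/(71/57) = 2 + 57/71 = 199/71
1 + 1/(199/71) = 1 + 71/199 = 270/199
4 + 1/(270/199) = 4 + 199/270 = 1279/270
7 + 1/(1279/270) = 7 + 270/1279 = 9223/1279

9223/1279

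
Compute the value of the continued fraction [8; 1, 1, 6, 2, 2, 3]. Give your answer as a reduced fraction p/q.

2006/235

Start with 3.
2 + 1/(3/1) = 2 + 1/3 = 7/3
2 + 1/(7/3) = 2 + 3/7 = 17/7
6 + 1/(17/7) = 6 + 7/17 = 109/17
1 + 1/(109/17) = 1 + 17/109 = 126/109
1 + 1/(126/109) = 1 + 109/126 = 235/126
8 + 1/(235/126) = 8 + 126/235 = 2006/235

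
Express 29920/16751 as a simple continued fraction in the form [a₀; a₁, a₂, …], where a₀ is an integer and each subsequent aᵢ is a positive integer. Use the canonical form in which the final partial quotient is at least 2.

29920 ÷ 16751 → quotient 1, remainder 13169
16751 ÷ 13169 → quotient 1, remainder 3582
13169 ÷ 3582 → quotient 3, remainder 2423
3582 ÷ 2423 → quotient 1, remainder 1159
2423 ÷ 1159 → quotient 2, remainder 105
1159 ÷ 105 → quotient 11, remainder 4
105 ÷ 4 → quotient 26, remainder 1
4 ÷ 1 → quotient 4, remainder 0

[1; 1, 3, 1, 2, 11, 26, 4]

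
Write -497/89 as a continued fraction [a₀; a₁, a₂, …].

⌊-497/89⌋ = -6, remainder 37
⌊89/37⌋ = 2, remainder 15
⌊37/15⌋ = 2, remainder 7
⌊15/7⌋ = 2, remainder 1
⌊7/1⌋ = 7, remainder 0

[-6; 2, 2, 2, 7]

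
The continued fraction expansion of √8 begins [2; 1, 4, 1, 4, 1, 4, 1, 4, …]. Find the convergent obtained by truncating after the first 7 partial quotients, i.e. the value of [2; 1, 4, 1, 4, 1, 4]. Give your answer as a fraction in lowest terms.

Compute successive convergents:
a_0 = 2: 2/1
a_1 = 1: 3/1
a_2 = 4: 14/5
a_3 = 1: 17/6
a_4 = 4: 82/29
a_5 = 1: 99/35
a_6 = 4: 478/169

478/169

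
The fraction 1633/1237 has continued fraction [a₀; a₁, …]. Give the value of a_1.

3

1633 = 1·1237 + 396, so a_0 = 1
1237 = 3·396 + 49, so a_1 = 3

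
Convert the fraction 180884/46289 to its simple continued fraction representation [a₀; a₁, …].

⌊180884/46289⌋ = 3, remainder 42017
⌊46289/42017⌋ = 1, remainder 4272
⌊42017/4272⌋ = 9, remainder 3569
⌊4272/3569⌋ = 1, remainder 703
⌊3569/703⌋ = 5, remainder 54
⌊703/54⌋ = 13, remainder 1
⌊54/1⌋ = 54, remainder 0

[3; 1, 9, 1, 5, 13, 54]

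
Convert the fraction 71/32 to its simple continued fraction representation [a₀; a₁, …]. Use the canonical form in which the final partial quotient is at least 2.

[2; 4, 1, 1, 3]

Run the Euclidean algorithm, recording each quotient:
⌊71/32⌋ = 2, remainder 7
⌊32/7⌋ = 4, remainder 4
⌊7/4⌋ = 1, remainder 3
⌊4/3⌋ = 1, remainder 1
⌊3/1⌋ = 3, remainder 0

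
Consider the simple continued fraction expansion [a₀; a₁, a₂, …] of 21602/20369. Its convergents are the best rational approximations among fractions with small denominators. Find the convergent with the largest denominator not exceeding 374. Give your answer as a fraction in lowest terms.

35/33

a_0 = 1: 1/1  (≤ bound)
a_1 = 16: 17/16  (≤ bound)
a_2 = 1: 18/17  (≤ bound)
a_3 = 1: 35/33  (≤ bound)
a_4 = 12: 438/413  (> 374, stop)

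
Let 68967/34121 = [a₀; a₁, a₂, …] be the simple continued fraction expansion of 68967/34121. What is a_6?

2

⌊68967/34121⌋ = 2, remainder 725
⌊34121/725⌋ = 47, remainder 46
⌊725/46⌋ = 15, remainder 35
⌊46/35⌋ = 1, remainder 11
⌊35/11⌋ = 3, remainder 2
⌊11/2⌋ = 5, remainder 1
⌊2/1⌋ = 2, remainder 0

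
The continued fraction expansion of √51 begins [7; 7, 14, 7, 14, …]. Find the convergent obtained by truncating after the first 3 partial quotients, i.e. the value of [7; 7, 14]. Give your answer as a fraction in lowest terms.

707/99

a_0 = 7: 7/1
a_1 = 7: 50/7
a_2 = 14: 707/99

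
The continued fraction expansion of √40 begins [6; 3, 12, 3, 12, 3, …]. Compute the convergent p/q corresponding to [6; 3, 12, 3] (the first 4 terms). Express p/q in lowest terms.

Start with 3.
12 + 1/(3/1) = 12 + 1/3 = 37/3
3 + 1/(37/3) = 3 + 3/37 = 114/37
6 + 1/(114/37) = 6 + 37/114 = 721/114

721/114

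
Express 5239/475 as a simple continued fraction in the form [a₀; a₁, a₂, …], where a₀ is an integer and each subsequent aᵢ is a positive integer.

[11; 33, 1, 13]

5239 = 11·475 + 14, so a_0 = 11
475 = 33·14 + 13, so a_1 = 33
14 = 1·13 + 1, so a_2 = 1
13 = 13·1 + 0, so a_3 = 13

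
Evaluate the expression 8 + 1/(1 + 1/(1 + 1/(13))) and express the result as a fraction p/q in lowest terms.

Start with 13.
1 + 1/(13/1) = 1 + 1/13 = 14/13
1 + 1/(14/13) = 1 + 13/14 = 27/14
8 + 1/(27/14) = 8 + 14/27 = 230/27

230/27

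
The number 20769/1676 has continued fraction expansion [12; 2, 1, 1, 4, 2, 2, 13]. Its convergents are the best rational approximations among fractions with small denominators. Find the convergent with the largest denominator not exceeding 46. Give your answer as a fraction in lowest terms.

a_0 = 12: 12/1  (≤ bound)
a_1 = 2: 25/2  (≤ bound)
a_2 = 1: 37/3  (≤ bound)
a_3 = 1: 62/5  (≤ bound)
a_4 = 4: 285/23  (≤ bound)
a_5 = 2: 632/51  (> 46, stop)

285/23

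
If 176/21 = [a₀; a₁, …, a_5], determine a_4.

176 ÷ 21 → quotient 8, remainder 8
21 ÷ 8 → quotient 2, remainder 5
8 ÷ 5 → quotient 1, remainder 3
5 ÷ 3 → quotient 1, remainder 2
3 ÷ 2 → quotient 1, remainder 1

1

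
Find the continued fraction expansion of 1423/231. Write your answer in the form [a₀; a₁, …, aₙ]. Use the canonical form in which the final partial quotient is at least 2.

[6; 6, 4, 9]

Run the Euclidean algorithm, recording each quotient:
⌊1423/231⌋ = 6, remainder 37
⌊231/37⌋ = 6, remainder 9
⌊37/9⌋ = 4, remainder 1
⌊9/1⌋ = 9, remainder 0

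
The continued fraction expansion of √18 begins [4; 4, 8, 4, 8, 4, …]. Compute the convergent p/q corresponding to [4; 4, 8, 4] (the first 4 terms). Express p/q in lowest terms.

Starting at the tail and folding back:
Start with 4.
8 + 1/(4/1) = 8 + 1/4 = 33/4
4 + 1/(33/4) = 4 + 4/33 = 136/33
4 + 1/(136/33) = 4 + 33/136 = 577/136

577/136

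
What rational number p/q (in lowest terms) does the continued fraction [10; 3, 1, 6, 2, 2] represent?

Compute successive convergents:
a_0 = 10: 10/1
a_1 = 3: 31/3
a_2 = 1: 41/4
a_3 = 6: 277/27
a_4 = 2: 595/58
a_5 = 2: 1467/143

1467/143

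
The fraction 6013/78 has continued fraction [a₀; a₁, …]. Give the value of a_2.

6013 = 77·78 + 7, so a_0 = 77
78 = 11·7 + 1, so a_1 = 11
7 = 7·1 + 0, so a_2 = 7

7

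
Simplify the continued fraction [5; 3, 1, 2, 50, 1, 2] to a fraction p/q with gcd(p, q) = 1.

Start with 2.
1 + 1/(2/1) = 1 + 1/2 = 3/2
50 + 1/(3/2) = 50 + 2/3 = 152/3
2 + 1/(152/3) = 2 + 3/152 = 307/152
1 + 1/(307/152) = 1 + 152/307 = 459/307
3 + 1/(459/307) = 3 + 307/459 = 1684/459
5 + 1/(1684/459) = 5 + 459/1684 = 8879/1684

8879/1684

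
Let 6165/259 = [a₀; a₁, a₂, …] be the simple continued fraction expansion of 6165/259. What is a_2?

4

Apply division with remainder until the remainder is 0:
6165 = 23·259 + 208, so a_0 = 23
259 = 1·208 + 51, so a_1 = 1
208 = 4·51 + 4, so a_2 = 4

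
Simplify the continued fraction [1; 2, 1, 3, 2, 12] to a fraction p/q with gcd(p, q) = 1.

423/311

Build up convergents one term at a time:
a_0 = 1: 1/1
a_1 = 2: 3/2
a_2 = 1: 4/3
a_3 = 3: 15/11
a_4 = 2: 34/25
a_5 = 12: 423/311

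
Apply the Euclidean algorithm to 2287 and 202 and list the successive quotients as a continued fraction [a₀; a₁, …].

2287 = 11·202 + 65, so a_0 = 11
202 = 3·65 + 7, so a_1 = 3
65 = 9·7 + 2, so a_2 = 9
7 = 3·2 + 1, so a_3 = 3
2 = 2·1 + 0, so a_4 = 2

[11; 3, 9, 3, 2]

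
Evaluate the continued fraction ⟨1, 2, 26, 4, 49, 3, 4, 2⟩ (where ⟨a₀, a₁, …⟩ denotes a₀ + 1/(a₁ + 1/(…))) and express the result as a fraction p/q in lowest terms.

Starting at the tail and folding back:
Start with 2.
4 + 1/(2/1) = 4 + 1/2 = 9/2
3 + 1/(9/2) = 3 + 2/9 = 29/9
49 + 1/(29/9) = 49 + 9/29 = 1430/29
4 + 1/(1430/29) = 4 + 29/1430 = 5749/1430
26 + 1/(5749/1430) = 26 + 1430/5749 = 150904/5749
2 + 1/(150904/5749) = 2 + 5749/150904 = 307557/150904
1 + 1/(307557/150904) = 1 + 150904/307557 = 458461/307557

458461/307557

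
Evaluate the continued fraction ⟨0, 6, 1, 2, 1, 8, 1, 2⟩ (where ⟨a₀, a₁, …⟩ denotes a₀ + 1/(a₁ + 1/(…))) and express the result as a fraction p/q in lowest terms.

Work from the innermost term outward:
Start with 2.
1 + 1/(2/1) = 1 + 1/2 = 3/2
8 + 1/(3/2) = 8 + 2/3 = 26/3
1 + 1/(26/3) = 1 + 3/26 = 29/26
2 + 1/(29/26) = 2 + 26/29 = 84/29
1 + 1/(84/29) = 1 + 29/84 = 113/84
6 + 1/(113/84) = 6 + 84/113 = 762/113
0 + 1/(762/113) = 0 + 113/762 = 113/762

113/762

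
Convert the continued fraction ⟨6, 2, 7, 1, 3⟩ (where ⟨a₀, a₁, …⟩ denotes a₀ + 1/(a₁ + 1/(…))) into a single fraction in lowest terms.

427/66

a_0 = 6: 6/1
a_1 = 2: 13/2
a_2 = 7: 97/15
a_3 = 1: 110/17
a_4 = 3: 427/66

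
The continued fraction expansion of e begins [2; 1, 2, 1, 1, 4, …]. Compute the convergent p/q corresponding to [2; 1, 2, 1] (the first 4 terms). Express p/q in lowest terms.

a_0 = 2: 2/1
a_1 = 1: 3/1
a_2 = 2: 8/3
a_3 = 1: 11/4

11/4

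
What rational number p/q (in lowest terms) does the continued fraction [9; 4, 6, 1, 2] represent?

767/83

a_0 = 9: 9/1
a_1 = 4: 37/4
a_2 = 6: 231/25
a_3 = 1: 268/29
a_4 = 2: 767/83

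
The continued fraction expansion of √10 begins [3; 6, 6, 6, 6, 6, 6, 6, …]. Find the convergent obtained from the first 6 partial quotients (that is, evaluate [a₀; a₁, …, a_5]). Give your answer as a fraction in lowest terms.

27379/8658

Collapse the nested fraction from the inside out:
Start with 6.
6 + 1/(6/1) = 6 + 1/6 = 37/6
6 + 1/(37/6) = 6 + 6/37 = 228/37
6 + 1/(228/37) = 6 + 37/228 = 1405/228
6 + 1/(1405/228) = 6 + 228/1405 = 8658/1405
3 + 1/(8658/1405) = 3 + 1405/8658 = 27379/8658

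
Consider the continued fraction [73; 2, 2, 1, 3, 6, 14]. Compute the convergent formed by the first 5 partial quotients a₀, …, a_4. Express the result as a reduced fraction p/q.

1909/26

Use the convergent recurrence hₖ = aₖ·hₖ₋₁ + hₖ₋₂ (and likewise for the denominators kₖ):
a_0 = 73: 73/1
a_1 = 2: 147/2
a_2 = 2: 367/5
a_3 = 1: 514/7
a_4 = 3: 1909/26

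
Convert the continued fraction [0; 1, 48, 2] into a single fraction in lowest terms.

Use the convergent recurrence hₖ = aₖ·hₖ₋₁ + hₖ₋₂ (and likewise for the denominators kₖ):
a_0 = 0: 0/1
a_1 = 1: 1/1
a_2 = 48: 48/49
a_3 = 2: 97/99

97/99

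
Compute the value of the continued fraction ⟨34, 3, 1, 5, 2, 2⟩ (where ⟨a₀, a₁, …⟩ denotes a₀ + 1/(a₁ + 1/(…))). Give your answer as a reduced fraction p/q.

a_0 = 34: 34/1
a_1 = 3: 103/3
a_2 = 1: 137/4
a_3 = 5: 788/23
a_4 = 2: 1713/50
a_5 = 2: 4214/123

4214/123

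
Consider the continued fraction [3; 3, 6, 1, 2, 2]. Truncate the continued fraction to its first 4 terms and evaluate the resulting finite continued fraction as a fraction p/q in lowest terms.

Use the convergent recurrence hₖ = aₖ·hₖ₋₁ + hₖ₋₂ (and likewise for the denominators kₖ):
a_0 = 3: 3/1
a_1 = 3: 10/3
a_2 = 6: 63/19
a_3 = 1: 73/22

73/22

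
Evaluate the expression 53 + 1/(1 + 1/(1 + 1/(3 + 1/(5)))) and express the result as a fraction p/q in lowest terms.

Start with 5.
3 + 1/(5/1) = 3 + 1/5 = 16/5
1 + 1/(16/5) = 1 + 5/16 = 21/16
1 + 1/(21/16) = 1 + 16/21 = 37/21
53 + 1/(37/21) = 53 + 21/37 = 1982/37

1982/37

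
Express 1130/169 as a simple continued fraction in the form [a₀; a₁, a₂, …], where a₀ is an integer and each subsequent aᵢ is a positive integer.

[6; 1, 2, 5, 3, 3]

Run the Euclidean algorithm, recording each quotient:
1130 ÷ 169 → quotient 6, remainder 116
169 ÷ 116 → quotient 1, remainder 53
116 ÷ 53 → quotient 2, remainder 10
53 ÷ 10 → quotient 5, remainder 3
10 ÷ 3 → quotient 3, remainder 1
3 ÷ 1 → quotient 3, remainder 0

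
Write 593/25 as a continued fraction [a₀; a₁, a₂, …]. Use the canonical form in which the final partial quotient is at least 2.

Repeatedly divide and take the remainder:
⌊593/25⌋ = 23, remainder 18
⌊25/18⌋ = 1, remainder 7
⌊18/7⌋ = 2, remainder 4
⌊7/4⌋ = 1, remainder 3
⌊4/3⌋ = 1, remainder 1
⌊3/1⌋ = 3, remainder 0

[23; 1, 2, 1, 1, 3]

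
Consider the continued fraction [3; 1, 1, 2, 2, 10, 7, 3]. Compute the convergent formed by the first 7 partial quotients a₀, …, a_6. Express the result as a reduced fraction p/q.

Build up convergents one term at a time:
a_0 = 3: 3/1
a_1 = 1: 4/1
a_2 = 1: 7/2
a_3 = 2: 18/5
a_4 = 2: 43/12
a_5 = 10: 448/125
a_6 = 7: 3179/887

3179/887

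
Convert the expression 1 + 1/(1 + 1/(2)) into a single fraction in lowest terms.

5/3

Starting at the tail and folding back:
Start with 2.
1 + 1/(2/1) = 1 + 1/2 = 3/2
1 + 1/(3/2) = 1 + 2/3 = 5/3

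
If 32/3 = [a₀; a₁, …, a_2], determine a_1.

1

32 = 10·3 + 2, so a_0 = 10
3 = 1·2 + 1, so a_1 = 1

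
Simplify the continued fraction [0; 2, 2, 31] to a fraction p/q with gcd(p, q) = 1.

Use the convergent recurrence hₖ = aₖ·hₖ₋₁ + hₖ₋₂ (and likewise for the denominators kₖ):
a_0 = 0: 0/1
a_1 = 2: 1/2
a_2 = 2: 2/5
a_3 = 31: 63/157

63/157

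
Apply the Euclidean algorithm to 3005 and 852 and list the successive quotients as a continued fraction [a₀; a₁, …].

[3; 1, 1, 8, 1, 3, 5, 2]

3005 = 3·852 + 449, so a_0 = 3
852 = 1·449 + 403, so a_1 = 1
449 = 1·403 + 46, so a_2 = 1
403 = 8·46 + 35, so a_3 = 8
46 = 1·35 + 11, so a_4 = 1
35 = 3·11 + 2, so a_5 = 3
11 = 5·2 + 1, so a_6 = 5
2 = 2·1 + 0, so a_7 = 2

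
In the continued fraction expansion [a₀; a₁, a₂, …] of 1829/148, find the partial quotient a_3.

3

Apply division with remainder until the remainder is 0:
⌊1829/148⌋ = 12, remainder 53
⌊148/53⌋ = 2, remainder 42
⌊53/42⌋ = 1, remainder 11
⌊42/11⌋ = 3, remainder 9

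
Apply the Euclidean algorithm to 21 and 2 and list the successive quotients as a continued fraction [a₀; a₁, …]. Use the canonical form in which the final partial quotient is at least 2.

[10; 2]

21 = 10·2 + 1, so a_0 = 10
2 = 2·1 + 0, so a_1 = 2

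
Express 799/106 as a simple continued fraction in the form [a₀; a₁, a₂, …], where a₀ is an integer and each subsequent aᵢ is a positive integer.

[7; 1, 1, 6, 8]

Apply division with remainder until the remainder is 0:
799 = 7·106 + 57, so a_0 = 7
106 = 1·57 + 49, so a_1 = 1
57 = 1·49 + 8, so a_2 = 1
49 = 6·8 + 1, so a_3 = 6
8 = 8·1 + 0, so a_4 = 8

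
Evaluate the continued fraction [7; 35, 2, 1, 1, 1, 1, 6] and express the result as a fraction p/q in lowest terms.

Build up convergents one term at a time:
a_0 = 7: 7/1
a_1 = 35: 246/35
a_2 = 2: 499/71
a_3 = 1: 745/106
a_4 = 1: 1244/177
a_5 = 1: 1989/283
a_6 = 1: 3233/460
a_7 = 6: 21387/3043

21387/3043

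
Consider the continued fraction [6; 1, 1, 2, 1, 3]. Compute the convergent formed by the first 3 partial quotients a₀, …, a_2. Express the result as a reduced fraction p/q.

13/2

a_0 = 6: 6/1
a_1 = 1: 7/1
a_2 = 1: 13/2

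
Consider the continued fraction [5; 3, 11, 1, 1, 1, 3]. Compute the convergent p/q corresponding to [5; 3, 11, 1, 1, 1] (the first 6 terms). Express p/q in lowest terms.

575/108

Compute successive convergents:
a_0 = 5: 5/1
a_1 = 3: 16/3
a_2 = 11: 181/34
a_3 = 1: 197/37
a_4 = 1: 378/71
a_5 = 1: 575/108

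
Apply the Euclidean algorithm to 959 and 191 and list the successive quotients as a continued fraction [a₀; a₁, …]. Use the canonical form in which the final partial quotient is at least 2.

959 = 5·191 + 4, so a_0 = 5
191 = 47·4 + 3, so a_1 = 47
4 = 1·3 + 1, so a_2 = 1
3 = 3·1 + 0, so a_3 = 3

[5; 47, 1, 3]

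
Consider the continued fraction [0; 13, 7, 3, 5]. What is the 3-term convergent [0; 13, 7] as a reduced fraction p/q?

7/92

Start with 7.
13 + 1/(7/1) = 13 + 1/7 = 92/7
0 + 1/(92/7) = 0 + 7/92 = 7/92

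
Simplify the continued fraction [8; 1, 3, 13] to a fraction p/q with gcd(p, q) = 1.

a_0 = 8: 8/1
a_1 = 1: 9/1
a_2 = 3: 35/4
a_3 = 13: 464/53

464/53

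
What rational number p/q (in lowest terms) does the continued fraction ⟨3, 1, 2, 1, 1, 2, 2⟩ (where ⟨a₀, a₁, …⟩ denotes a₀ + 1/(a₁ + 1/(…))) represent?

160/43

a_0 = 3: 3/1
a_1 = 1: 4/1
a_2 = 2: 11/3
a_3 = 1: 15/4
a_4 = 1: 26/7
a_5 = 2: 67/18
a_6 = 2: 160/43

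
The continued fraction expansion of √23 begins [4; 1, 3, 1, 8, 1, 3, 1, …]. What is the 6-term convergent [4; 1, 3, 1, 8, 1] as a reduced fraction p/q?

235/49

a_0 = 4: 4/1
a_1 = 1: 5/1
a_2 = 3: 19/4
a_3 = 1: 24/5
a_4 = 8: 211/44
a_5 = 1: 235/49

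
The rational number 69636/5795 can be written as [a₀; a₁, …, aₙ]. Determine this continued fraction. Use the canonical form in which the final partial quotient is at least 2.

69636 = 12·5795 + 96, so a_0 = 12
5795 = 60·96 + 35, so a_1 = 60
96 = 2·35 + 26, so a_2 = 2
35 = 1·26 + 9, so a_3 = 1
26 = 2·9 + 8, so a_4 = 2
9 = 1·8 + 1, so a_5 = 1
8 = 8·1 + 0, so a_6 = 8

[12; 60, 2, 1, 2, 1, 8]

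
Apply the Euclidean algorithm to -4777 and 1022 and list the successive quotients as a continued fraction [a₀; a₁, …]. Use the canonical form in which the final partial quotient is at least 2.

Repeatedly divide and take the remainder:
⌊-4777/1022⌋ = -5, remainder 333
⌊1022/333⌋ = 3, remainder 23
⌊333/23⌋ = 14, remainder 11
⌊23/11⌋ = 2, remainder 1
⌊11/1⌋ = 11, remainder 0

[-5; 3, 14, 2, 11]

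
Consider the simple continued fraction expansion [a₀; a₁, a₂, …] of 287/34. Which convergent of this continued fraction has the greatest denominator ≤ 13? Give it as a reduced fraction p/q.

76/9

a_0 = 8: 8/1  (≤ bound)
a_1 = 2: 17/2  (≤ bound)
a_2 = 3: 59/7  (≤ bound)
a_3 = 1: 76/9  (≤ bound)
a_4 = 3: 287/34  (> 13, stop)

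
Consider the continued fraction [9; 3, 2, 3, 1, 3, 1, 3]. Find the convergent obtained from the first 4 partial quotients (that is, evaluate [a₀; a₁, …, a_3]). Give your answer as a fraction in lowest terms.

Compute successive convergents:
a_0 = 9: 9/1
a_1 = 3: 28/3
a_2 = 2: 65/7
a_3 = 3: 223/24

223/24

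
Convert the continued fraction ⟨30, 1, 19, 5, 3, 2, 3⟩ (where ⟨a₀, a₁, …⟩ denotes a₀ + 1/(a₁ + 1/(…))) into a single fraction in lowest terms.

79357/2564

a_0 = 30: 30/1
a_1 = 1: 31/1
a_2 = 19: 619/20
a_3 = 5: 3126/101
a_4 = 3: 9997/323
a_5 = 2: 23120/747
a_6 = 3: 79357/2564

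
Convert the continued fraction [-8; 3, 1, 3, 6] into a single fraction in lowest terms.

-727/94

Compute successive convergents:
a_0 = -8: -8/1
a_1 = 3: -23/3
a_2 = 1: -31/4
a_3 = 3: -116/15
a_4 = 6: -727/94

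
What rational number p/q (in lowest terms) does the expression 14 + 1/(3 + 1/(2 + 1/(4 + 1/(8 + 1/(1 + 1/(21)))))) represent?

89471/6261

a_0 = 14: 14/1
a_1 = 3: 43/3
a_2 = 2: 100/7
a_3 = 4: 443/31
a_4 = 8: 3644/255
a_5 = 1: 4087/286
a_6 = 21: 89471/6261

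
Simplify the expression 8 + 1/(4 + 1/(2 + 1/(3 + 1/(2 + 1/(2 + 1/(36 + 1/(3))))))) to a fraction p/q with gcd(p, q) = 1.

Build up convergents one term at a time:
a_0 = 8: 8/1
a_1 = 4: 33/4
a_2 = 2: 74/9
a_3 = 3: 255/31
a_4 = 2: 584/71
a_5 = 2: 1423/173
a_6 = 36: 51812/6299
a_7 = 3: 156859/19070

156859/19070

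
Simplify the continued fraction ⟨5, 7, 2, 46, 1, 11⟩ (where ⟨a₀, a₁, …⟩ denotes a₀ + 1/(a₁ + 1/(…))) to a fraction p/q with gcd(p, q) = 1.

a_0 = 5: 5/1
a_1 = 7: 36/7
a_2 = 2: 77/15
a_3 = 46: 3578/697
a_4 = 1: 3655/712
a_5 = 11: 43783/8529

43783/8529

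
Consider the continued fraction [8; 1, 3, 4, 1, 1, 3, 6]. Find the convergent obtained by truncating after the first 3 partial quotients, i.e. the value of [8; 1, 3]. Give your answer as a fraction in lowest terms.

35/4

a_0 = 8: 8/1
a_1 = 1: 9/1
a_2 = 3: 35/4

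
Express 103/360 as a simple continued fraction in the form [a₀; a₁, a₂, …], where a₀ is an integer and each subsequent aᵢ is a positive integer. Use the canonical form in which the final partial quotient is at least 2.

[0; 3, 2, 51]

Apply division with remainder until the remainder is 0:
⌊103/360⌋ = 0, remainder 103
⌊360/103⌋ = 3, remainder 51
⌊103/51⌋ = 2, remainder 1
⌊51/1⌋ = 51, remainder 0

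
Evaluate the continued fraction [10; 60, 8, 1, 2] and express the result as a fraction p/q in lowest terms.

15656/1563

Start with 2.
1 + 1/(2/1) = 1 + 1/2 = 3/2
8 + 1/(3/2) = 8 + 2/3 = 26/3
60 + 1/(26/3) = 60 + 3/26 = 1563/26
10 + 1/(1563/26) = 10 + 26/1563 = 15656/1563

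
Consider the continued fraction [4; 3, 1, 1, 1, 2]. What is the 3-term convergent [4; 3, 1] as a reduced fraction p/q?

17/4

Start with 1.
3 + 1/(1/1) = 3 + 1/1 = 4/1
4 + 1/(4/1) = 4 + 1/4 = 17/4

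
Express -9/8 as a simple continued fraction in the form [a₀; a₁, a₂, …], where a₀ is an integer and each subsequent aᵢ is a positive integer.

[-2; 1, 7]

-9 = -2·8 + 7, so a_0 = -2
8 = 1·7 + 1, so a_1 = 1
7 = 7·1 + 0, so a_2 = 7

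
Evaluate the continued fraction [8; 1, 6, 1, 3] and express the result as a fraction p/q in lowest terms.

Start with 3.
1 + 1/(3/1) = 1 + 1/3 = 4/3
6 + 1/(4/3) = 6 + 3/4 = 27/4
1 + 1/(27/4) = 1 + 4/27 = 31/27
8 + 1/(31/27) = 8 + 27/31 = 275/31

275/31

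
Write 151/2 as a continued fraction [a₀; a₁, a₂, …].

[75; 2]

151 ÷ 2 → quotient 75, remainder 1
2 ÷ 1 → quotient 2, remainder 0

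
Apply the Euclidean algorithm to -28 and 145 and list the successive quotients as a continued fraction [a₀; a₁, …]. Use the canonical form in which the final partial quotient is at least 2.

-28 ÷ 145 → quotient -1, remainder 117
145 ÷ 117 → quotient 1, remainder 28
117 ÷ 28 → quotient 4, remainder 5
28 ÷ 5 → quotient 5, remainder 3
5 ÷ 3 → quotient 1, remainder 2
3 ÷ 2 → quotient 1, remainder 1
2 ÷ 1 → quotient 2, remainder 0

[-1; 1, 4, 5, 1, 1, 2]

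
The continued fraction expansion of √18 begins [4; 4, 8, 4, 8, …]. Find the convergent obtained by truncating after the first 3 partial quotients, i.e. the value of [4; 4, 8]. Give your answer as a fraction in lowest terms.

140/33

Start with 8.
4 + 1/(8/1) = 4 + 1/8 = 33/8
4 + 1/(33/8) = 4 + 8/33 = 140/33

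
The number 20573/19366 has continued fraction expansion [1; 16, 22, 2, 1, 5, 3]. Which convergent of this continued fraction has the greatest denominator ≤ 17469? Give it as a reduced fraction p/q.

a_0 = 1: 1/1  (≤ bound)
a_1 = 16: 17/16  (≤ bound)
a_2 = 22: 375/353  (≤ bound)
a_3 = 2: 767/722  (≤ bound)
a_4 = 1: 1142/1075  (≤ bound)
a_5 = 5: 6477/6097  (≤ bound)
a_6 = 3: 20573/19366  (> 17469, stop)

6477/6097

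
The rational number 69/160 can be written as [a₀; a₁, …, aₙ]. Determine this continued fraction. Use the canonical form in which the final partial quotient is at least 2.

[0; 2, 3, 7, 3]

⌊69/160⌋ = 0, remainder 69
⌊160/69⌋ = 2, remainder 22
⌊69/22⌋ = 3, remainder 3
⌊22/3⌋ = 7, remainder 1
⌊3/1⌋ = 3, remainder 0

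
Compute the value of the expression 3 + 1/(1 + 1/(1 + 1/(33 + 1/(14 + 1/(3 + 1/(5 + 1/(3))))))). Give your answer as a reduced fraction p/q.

171907/49012

Build up convergents one term at a time:
a_0 = 3: 3/1
a_1 = 1: 4/1
a_2 = 1: 7/2
a_3 = 33: 235/67
a_4 = 14: 3297/940
a_5 = 3: 10126/2887
a_6 = 5: 53927/15375
a_7 = 3: 171907/49012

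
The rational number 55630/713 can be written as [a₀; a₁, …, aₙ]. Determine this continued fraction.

55630 = 78·713 + 16, so a_0 = 78
713 = 44·16 + 9, so a_1 = 44
16 = 1·9 + 7, so a_2 = 1
9 = 1·7 + 2, so a_3 = 1
7 = 3·2 + 1, so a_4 = 3
2 = 2·1 + 0, so a_5 = 2

[78; 44, 1, 1, 3, 2]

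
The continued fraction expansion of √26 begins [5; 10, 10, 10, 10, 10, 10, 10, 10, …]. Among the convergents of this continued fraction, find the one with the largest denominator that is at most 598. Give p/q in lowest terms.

List convergents until the denominator exceeds the bound:
a_0 = 5: 5/1  (≤ bound)
a_1 = 10: 51/10  (≤ bound)
a_2 = 10: 515/101  (≤ bound)
a_3 = 10: 5201/1020  (> 598, stop)

515/101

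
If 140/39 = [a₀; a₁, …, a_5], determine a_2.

140 = 3·39 + 23, so a_0 = 3
39 = 1·23 + 16, so a_1 = 1
23 = 1·16 + 7, so a_2 = 1

1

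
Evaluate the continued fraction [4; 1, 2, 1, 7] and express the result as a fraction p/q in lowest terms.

Use the convergent recurrence hₖ = aₖ·hₖ₋₁ + hₖ₋₂ (and likewise for the denominators kₖ):
a_0 = 4: 4/1
a_1 = 1: 5/1
a_2 = 2: 14/3
a_3 = 1: 19/4
a_4 = 7: 147/31

147/31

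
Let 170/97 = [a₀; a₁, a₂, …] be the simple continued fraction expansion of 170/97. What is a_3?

24

Apply division with remainder until the remainder is 0:
⌊170/97⌋ = 1, remainder 73
⌊97/73⌋ = 1, remainder 24
⌊73/24⌋ = 3, remainder 1
⌊24/1⌋ = 24, remainder 0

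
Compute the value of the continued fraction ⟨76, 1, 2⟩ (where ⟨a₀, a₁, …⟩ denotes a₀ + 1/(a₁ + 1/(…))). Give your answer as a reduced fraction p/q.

230/3

Starting at the tail and folding back:
Start with 2.
1 + 1/(2/1) = 1 + 1/2 = 3/2
76 + 1/(3/2) = 76 + 2/3 = 230/3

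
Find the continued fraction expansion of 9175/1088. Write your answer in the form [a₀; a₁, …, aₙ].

Run the Euclidean algorithm, recording each quotient:
9175 = 8·1088 + 471, so a_0 = 8
1088 = 2·471 + 146, so a_1 = 2
471 = 3·146 + 33, so a_2 = 3
146 = 4·33 + 14, so a_3 = 4
33 = 2·14 + 5, so a_4 = 2
14 = 2·5 + 4, so a_5 = 2
5 = 1·4 + 1, so a_6 = 1
4 = 4·1 + 0, so a_7 = 4

[8; 2, 3, 4, 2, 2, 1, 4]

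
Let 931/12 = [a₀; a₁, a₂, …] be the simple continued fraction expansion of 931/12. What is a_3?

931 = 77·12 + 7, so a_0 = 77
12 = 1·7 + 5, so a_1 = 1
7 = 1·5 + 2, so a_2 = 1
5 = 2·2 + 1, so a_3 = 2

2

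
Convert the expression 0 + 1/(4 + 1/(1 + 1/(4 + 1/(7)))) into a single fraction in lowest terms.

Start with 7.
4 + 1/(7/1) = 4 + 1/7 = 29/7
1 + 1/(29/7) = 1 + 7/29 = 36/29
4 + 1/(36/29) = 4 + 29/36 = 173/36
0 + 1/(173/36) = 0 + 36/173 = 36/173

36/173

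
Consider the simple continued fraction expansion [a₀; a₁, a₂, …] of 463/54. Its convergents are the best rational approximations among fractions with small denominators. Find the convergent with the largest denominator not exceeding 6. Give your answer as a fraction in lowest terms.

43/5

List convergents until the denominator exceeds the bound:
a_0 = 8: 8/1  (≤ bound)
a_1 = 1: 9/1  (≤ bound)
a_2 = 1: 17/2  (≤ bound)
a_3 = 2: 43/5  (≤ bound)
a_4 = 1: 60/7  (> 6, stop)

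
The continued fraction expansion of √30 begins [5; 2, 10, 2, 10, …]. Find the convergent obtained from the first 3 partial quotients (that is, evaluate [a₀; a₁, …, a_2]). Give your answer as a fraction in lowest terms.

Build up convergents one term at a time:
a_0 = 5: 5/1
a_1 = 2: 11/2
a_2 = 10: 115/21

115/21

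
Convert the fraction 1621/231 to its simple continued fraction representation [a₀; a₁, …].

[7; 57, 1, 3]

1621 ÷ 231 → quotient 7, remainder 4
231 ÷ 4 → quotient 57, remainder 3
4 ÷ 3 → quotient 1, remainder 1
3 ÷ 1 → quotient 3, remainder 0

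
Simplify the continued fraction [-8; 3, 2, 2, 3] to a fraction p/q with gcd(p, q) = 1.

-447/58

Use the convergent recurrence hₖ = aₖ·hₖ₋₁ + hₖ₋₂ (and likewise for the denominators kₖ):
a_0 = -8: -8/1
a_1 = 3: -23/3
a_2 = 2: -54/7
a_3 = 2: -131/17
a_4 = 3: -447/58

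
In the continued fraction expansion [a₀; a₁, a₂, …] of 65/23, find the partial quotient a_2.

65 = 2·23 + 19, so a_0 = 2
23 = 1·19 + 4, so a_1 = 1
19 = 4·4 + 3, so a_2 = 4

4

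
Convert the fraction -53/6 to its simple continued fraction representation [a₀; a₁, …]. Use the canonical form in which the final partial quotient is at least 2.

[-9; 6]

-53 = -9·6 + 1, so a_0 = -9
6 = 6·1 + 0, so a_1 = 6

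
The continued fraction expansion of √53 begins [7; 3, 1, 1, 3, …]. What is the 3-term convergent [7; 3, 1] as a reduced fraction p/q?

Start with 1.
3 + 1/(1/1) = 3 + 1/1 = 4/1
7 + 1/(4/1) = 7 + 1/4 = 29/4

29/4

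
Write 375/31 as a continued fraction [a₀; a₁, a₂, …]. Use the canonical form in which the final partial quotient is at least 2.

[12; 10, 3]

Repeatedly divide and take the remainder:
⌊375/31⌋ = 12, remainder 3
⌊31/3⌋ = 10, remainder 1
⌊3/1⌋ = 3, remainder 0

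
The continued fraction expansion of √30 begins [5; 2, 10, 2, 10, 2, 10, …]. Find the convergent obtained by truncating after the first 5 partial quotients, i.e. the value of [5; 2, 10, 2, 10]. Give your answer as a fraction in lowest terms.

2525/461

a_0 = 5: 5/1
a_1 = 2: 11/2
a_2 = 10: 115/21
a_3 = 2: 241/44
a_4 = 10: 2525/461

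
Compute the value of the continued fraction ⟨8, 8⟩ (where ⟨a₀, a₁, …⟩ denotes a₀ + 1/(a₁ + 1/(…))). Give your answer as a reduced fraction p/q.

65/8

Compute successive convergents:
a_0 = 8: 8/1
a_1 = 8: 65/8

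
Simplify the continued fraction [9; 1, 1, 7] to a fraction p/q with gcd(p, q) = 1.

143/15

a_0 = 9: 9/1
a_1 = 1: 10/1
a_2 = 1: 19/2
a_3 = 7: 143/15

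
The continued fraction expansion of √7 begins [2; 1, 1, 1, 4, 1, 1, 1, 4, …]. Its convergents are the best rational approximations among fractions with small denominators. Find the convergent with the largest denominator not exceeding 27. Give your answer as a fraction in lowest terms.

a_0 = 2: 2/1  (≤ bound)
a_1 = 1: 3/1  (≤ bound)
a_2 = 1: 5/2  (≤ bound)
a_3 = 1: 8/3  (≤ bound)
a_4 = 4: 37/14  (≤ bound)
a_5 = 1: 45/17  (≤ bound)
a_6 = 1: 82/31  (> 27, stop)

45/17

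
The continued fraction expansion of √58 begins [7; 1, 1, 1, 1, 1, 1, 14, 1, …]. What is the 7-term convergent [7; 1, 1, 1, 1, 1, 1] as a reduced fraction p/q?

99/13

a_0 = 7: 7/1
a_1 = 1: 8/1
a_2 = 1: 15/2
a_3 = 1: 23/3
a_4 = 1: 38/5
a_5 = 1: 61/8
a_6 = 1: 99/13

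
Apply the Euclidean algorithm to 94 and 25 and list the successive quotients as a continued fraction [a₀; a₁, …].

[3; 1, 3, 6]

94 ÷ 25 → quotient 3, remainder 19
25 ÷ 19 → quotient 1, remainder 6
19 ÷ 6 → quotient 3, remainder 1
6 ÷ 1 → quotient 6, remainder 0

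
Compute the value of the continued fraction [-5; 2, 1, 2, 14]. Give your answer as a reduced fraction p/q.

Start with 14.
2 + 1/(14/1) = 2 + 1/14 = 29/14
1 + 1/(29/14) = 1 + 14/29 = 43/29
2 + 1/(43/29) = 2 + 29/43 = 115/43
-5 + 1/(115/43) = -5 + 43/115 = -532/115

-532/115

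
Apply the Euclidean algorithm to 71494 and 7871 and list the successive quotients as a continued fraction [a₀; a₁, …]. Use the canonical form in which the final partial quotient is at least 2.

71494 ÷ 7871 → quotient 9, remainder 655
7871 ÷ 655 → quotient 12, remainder 11
655 ÷ 11 → quotient 59, remainder 6
11 ÷ 6 → quotient 1, remainder 5
6 ÷ 5 → quotient 1, remainder 1
5 ÷ 1 → quotient 5, remainder 0

[9; 12, 59, 1, 1, 5]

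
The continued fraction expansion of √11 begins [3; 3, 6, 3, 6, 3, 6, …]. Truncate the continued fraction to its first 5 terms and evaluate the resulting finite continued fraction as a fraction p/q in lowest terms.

1257/379

a_0 = 3: 3/1
a_1 = 3: 10/3
a_2 = 6: 63/19
a_3 = 3: 199/60
a_4 = 6: 1257/379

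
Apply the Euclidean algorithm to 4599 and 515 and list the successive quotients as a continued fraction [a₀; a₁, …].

⌊4599/515⌋ = 8, remainder 479
⌊515/479⌋ = 1, remainder 36
⌊479/36⌋ = 13, remainder 11
⌊36/11⌋ = 3, remainder 3
⌊11/3⌋ = 3, remainder 2
⌊3/2⌋ = 1, remainder 1
⌊2/1⌋ = 2, remainder 0

[8; 1, 13, 3, 3, 1, 2]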